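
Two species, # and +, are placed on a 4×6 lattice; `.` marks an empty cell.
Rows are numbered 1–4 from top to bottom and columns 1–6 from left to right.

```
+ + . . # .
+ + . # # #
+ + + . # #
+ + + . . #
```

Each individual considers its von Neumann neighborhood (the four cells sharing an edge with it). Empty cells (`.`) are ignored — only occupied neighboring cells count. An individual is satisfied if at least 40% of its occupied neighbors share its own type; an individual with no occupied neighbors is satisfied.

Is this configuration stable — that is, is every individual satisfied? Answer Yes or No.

Yes

Row 1: (1,1)+ 2/2 ok · (1,2)+ 2/2 ok · (1,5)# 1/1 ok
Row 2: (2,1)+ 3/3 ok · (2,2)+ 3/3 ok · (2,4)# 1/1 ok · (2,5)# 4/4 ok · (2,6)# 2/2 ok
Row 3: (3,1)+ 3/3 ok · (3,2)+ 4/4 ok · (3,3)+ 2/2 ok · (3,5)# 2/2 ok · (3,6)# 3/3 ok
Row 4: (4,1)+ 2/2 ok · (4,2)+ 3/3 ok · (4,3)+ 2/2 ok · (4,6)# 1/1 ok
All meet the threshold, so the configuration is stable.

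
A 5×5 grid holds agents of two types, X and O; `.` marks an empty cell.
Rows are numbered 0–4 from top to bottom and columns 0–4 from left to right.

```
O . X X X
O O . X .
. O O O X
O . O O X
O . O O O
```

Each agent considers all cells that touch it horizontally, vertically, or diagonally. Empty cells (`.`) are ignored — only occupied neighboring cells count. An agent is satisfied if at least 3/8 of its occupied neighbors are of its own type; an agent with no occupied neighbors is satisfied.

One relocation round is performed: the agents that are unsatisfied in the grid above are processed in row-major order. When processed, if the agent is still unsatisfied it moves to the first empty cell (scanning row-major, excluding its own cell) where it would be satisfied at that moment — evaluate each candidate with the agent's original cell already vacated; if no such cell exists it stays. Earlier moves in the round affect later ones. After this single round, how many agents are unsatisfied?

1

Initially unsatisfied (in order): (3,4).
  (3,4) → (1,2).
Resulting grid:
O . X X X
O O X X .
. O O O X
O . O O .
O . O O O
Unsatisfied now: (2,4).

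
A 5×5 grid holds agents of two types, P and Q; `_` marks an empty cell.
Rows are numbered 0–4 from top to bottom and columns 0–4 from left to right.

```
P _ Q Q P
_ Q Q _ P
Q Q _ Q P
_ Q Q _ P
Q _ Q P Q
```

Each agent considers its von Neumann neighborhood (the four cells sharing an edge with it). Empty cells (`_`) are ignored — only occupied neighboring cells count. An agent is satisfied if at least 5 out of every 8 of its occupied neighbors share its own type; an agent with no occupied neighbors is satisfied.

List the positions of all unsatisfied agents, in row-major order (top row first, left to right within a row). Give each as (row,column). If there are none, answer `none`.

(0,0)P 0/0 satisfied
(0,2)Q 2/2 satisfied
(0,3)Q 1/2 not
(0,4)P 1/2 not
(1,1)Q 2/2 satisfied
(1,2)Q 2/2 satisfied
(1,4)P 2/2 satisfied
(2,0)Q 1/1 satisfied
(2,1)Q 3/3 satisfied
(2,3)Q 0/1 not
(2,4)P 2/3 satisfied
(3,1)Q 2/2 satisfied
(3,2)Q 2/2 satisfied
(3,4)P 1/2 not
(4,0)Q 0/0 satisfied
(4,2)Q 1/2 not
(4,3)P 0/2 not
(4,4)Q 0/2 not

(0,3), (0,4), (2,3), (3,4), (4,2), (4,3), (4,4)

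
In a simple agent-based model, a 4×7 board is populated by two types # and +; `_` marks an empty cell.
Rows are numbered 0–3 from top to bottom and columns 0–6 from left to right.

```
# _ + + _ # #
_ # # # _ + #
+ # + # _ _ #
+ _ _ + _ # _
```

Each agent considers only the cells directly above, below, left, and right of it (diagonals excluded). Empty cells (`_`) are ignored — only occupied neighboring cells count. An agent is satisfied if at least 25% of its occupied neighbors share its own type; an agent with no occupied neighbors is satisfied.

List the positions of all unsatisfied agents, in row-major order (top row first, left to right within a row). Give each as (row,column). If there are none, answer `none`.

(0,0)# 0/0 ✓
(0,2)+ 1/2 ✓
(0,3)+ 1/2 ✓
(0,5)# 1/2 ✓
(0,6)# 2/2 ✓
(1,1)# 2/2 ✓
(1,2)# 2/4 ✓
(1,3)# 2/3 ✓
(1,5)+ 0/2 ✗
(1,6)# 2/3 ✓
(2,0)+ 1/2 ✓
(2,1)# 1/3 ✓
(2,2)+ 0/3 ✗
(2,3)# 1/3 ✓
(2,6)# 1/1 ✓
(3,0)+ 1/1 ✓
(3,3)+ 0/1 ✗
(3,5)# 0/0 ✓

(1,5), (2,2), (3,3)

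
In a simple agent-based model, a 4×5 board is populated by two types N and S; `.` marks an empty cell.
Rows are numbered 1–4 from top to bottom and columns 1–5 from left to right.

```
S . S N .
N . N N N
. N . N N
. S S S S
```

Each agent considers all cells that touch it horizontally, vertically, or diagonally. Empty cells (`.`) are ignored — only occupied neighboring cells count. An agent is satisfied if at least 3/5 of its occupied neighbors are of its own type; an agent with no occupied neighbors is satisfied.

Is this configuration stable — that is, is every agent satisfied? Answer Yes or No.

Row 1: (1,1)S 0/1 unhappy · (1,3)S 0/3 unhappy · (1,4)N 3/4 ok
Row 2: (2,1)N 1/2 unhappy · (2,3)N 4/5 ok · (2,4)N 5/6 ok · (2,5)N 4/4 ok
Row 3: (3,2)N 2/4 unhappy · (3,4)N 4/7 unhappy · (3,5)N 3/5 ok
Row 4: (4,2)S 1/2 unhappy · (4,3)S 2/4 unhappy · (4,4)S 2/4 unhappy · (4,5)S 1/3 unhappy
For instance (1,1) has only 0/1 same-type neighbors, below 3/5.

No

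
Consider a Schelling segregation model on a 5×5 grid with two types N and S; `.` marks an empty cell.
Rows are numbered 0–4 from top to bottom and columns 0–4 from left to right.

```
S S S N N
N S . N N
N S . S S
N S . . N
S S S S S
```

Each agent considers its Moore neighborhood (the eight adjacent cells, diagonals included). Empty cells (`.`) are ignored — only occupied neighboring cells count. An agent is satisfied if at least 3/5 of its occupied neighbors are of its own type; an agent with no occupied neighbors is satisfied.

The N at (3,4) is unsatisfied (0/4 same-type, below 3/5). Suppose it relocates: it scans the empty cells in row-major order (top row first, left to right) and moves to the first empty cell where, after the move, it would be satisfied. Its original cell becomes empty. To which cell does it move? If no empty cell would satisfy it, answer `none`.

none

Vacating (3,4). Empty cells in order:
  (1,2): 2/7 same-type → still unsatisfied.
  (2,2): 1/5 same-type → still unsatisfied.
  (3,2): 0/6 same-type → still unsatisfied.
  (3,3): 0/5 same-type → still unsatisfied.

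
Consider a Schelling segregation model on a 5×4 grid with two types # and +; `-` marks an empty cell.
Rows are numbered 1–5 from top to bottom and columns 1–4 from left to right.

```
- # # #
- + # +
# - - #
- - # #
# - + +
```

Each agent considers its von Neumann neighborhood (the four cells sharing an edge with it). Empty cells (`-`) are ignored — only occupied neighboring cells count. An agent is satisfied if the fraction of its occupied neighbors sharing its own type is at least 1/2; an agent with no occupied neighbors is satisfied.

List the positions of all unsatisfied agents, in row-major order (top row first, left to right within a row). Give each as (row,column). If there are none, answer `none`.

(2,2), (2,3), (2,4)

(1,2)# 1/2 satisfied
(1,3)# 3/3 satisfied
(1,4)# 1/2 satisfied
(2,2)+ 0/2 not
(2,3)# 1/3 not
(2,4)+ 0/3 not
(3,1)# 0/0 satisfied
(3,4)# 1/2 satisfied
(4,3)# 1/2 satisfied
(4,4)# 2/3 satisfied
(5,1)# 0/0 satisfied
(5,3)+ 1/2 satisfied
(5,4)+ 1/2 satisfied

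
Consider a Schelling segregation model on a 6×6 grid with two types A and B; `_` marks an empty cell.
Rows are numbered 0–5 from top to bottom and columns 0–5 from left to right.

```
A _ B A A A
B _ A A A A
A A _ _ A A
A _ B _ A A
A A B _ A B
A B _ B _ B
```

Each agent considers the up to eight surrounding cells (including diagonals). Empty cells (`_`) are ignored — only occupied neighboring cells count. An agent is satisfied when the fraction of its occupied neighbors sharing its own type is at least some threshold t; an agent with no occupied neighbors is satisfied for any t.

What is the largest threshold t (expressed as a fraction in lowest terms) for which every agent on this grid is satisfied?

(0,0)A 0/1
(0,2)B 0/3
(0,3)A 4/5
(0,4)A 5/5
(0,5)A 3/3
(1,0)B 0/3
(1,2)A 3/4
(1,3)A 5/6
(1,4)A 7/7
(1,5)A 5/5
(2,0)A 2/3
(2,1)A 3/5
(2,4)A 6/6
(2,5)A 5/5
(3,0)A 4/4
(3,2)B 1/3
(3,4)A 4/5
(3,5)A 4/5
(4,0)A 3/4
(4,1)A 3/6
(4,2)B 3/4
(4,4)A 2/5
(4,5)B 1/4
(5,0)A 2/3
(5,1)B 1/4
(5,3)B 1/2
(5,5)B 1/2
The smallest same-type fraction is 0/1 at (0,0), which reduces to 0/1. Any threshold above that leaves this agent unsatisfied.

0/1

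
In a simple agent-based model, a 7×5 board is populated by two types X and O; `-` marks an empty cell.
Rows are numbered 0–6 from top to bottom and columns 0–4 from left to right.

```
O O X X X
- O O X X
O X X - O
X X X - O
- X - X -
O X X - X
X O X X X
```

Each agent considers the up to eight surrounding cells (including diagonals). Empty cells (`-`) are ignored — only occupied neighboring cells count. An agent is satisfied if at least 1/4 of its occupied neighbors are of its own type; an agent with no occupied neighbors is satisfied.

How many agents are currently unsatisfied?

1

(0,0)O 2/2 ✓
(0,1)O 3/4 ✓
(0,2)X 2/5 ✓
(0,3)X 4/5 ✓
(0,4)X 3/3 ✓
(1,1)O 4/7 ✓
(1,2)O 2/7 ✓
(1,3)X 5/7 ✓
(1,4)X 3/4 ✓
(2,0)O 1/4 ✓
(2,1)X 4/7 ✓
(2,2)X 4/6 ✓
(2,4)O 1/3 ✓
(3,0)X 3/4 ✓
(3,1)X 5/6 ✓
(3,2)X 5/5 ✓
(3,4)O 1/2 ✓
(4,1)X 5/6 ✓
(4,3)X 3/4 ✓
(5,0)O 1/4 ✓
(5,1)X 4/6 ✓
(5,2)X 5/6 ✓
(5,4)X 3/3 ✓
(6,0)X 1/3 ✓
(6,1)O 1/5 ✗
(6,2)X 3/4 ✓
(6,3)X 4/4 ✓
(6,4)X 2/2 ✓
Unsatisfied: (6,1) — 1 in total.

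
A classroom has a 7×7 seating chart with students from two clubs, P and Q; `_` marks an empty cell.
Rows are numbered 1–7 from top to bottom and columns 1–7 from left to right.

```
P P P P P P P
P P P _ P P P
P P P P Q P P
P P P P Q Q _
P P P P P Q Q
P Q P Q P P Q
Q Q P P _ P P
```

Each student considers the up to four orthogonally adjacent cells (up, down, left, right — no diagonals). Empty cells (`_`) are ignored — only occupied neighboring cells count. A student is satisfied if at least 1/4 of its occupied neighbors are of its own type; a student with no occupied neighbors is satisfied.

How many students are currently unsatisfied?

Row 1: (1,1)P 2/2 satisfied · (1,2)P 3/3 satisfied · (1,3)P 3/3 satisfied · (1,4)P 2/2 satisfied · (1,5)P 3/3 satisfied · (1,6)P 3/3 satisfied · (1,7)P 2/2 satisfied
Row 2: (2,1)P 3/3 satisfied · (2,2)P 4/4 satisfied · (2,3)P 3/3 satisfied · (2,5)P 2/3 satisfied · (2,6)P 4/4 satisfied · (2,7)P 3/3 satisfied
Row 3: (3,1)P 3/3 satisfied · (3,2)P 4/4 satisfied · (3,3)P 4/4 satisfied · (3,4)P 2/3 satisfied · (3,5)Q 1/4 satisfied · (3,6)P 2/4 satisfied · (3,7)P 2/2 satisfied
Row 4: (4,1)P 3/3 satisfied · (4,2)P 4/4 satisfied · (4,3)P 4/4 satisfied · (4,4)P 3/4 satisfied · (4,5)Q 2/4 satisfied · (4,6)Q 2/3 satisfied
Row 5: (5,1)P 3/3 satisfied · (5,2)P 3/4 satisfied · (5,3)P 4/4 satisfied · (5,4)P 3/4 satisfied · (5,5)P 2/4 satisfied · (5,6)Q 2/4 satisfied · (5,7)Q 2/2 satisfied
Row 6: (6,1)P 1/3 satisfied · (6,2)Q 1/4 satisfied · (6,3)P 2/4 satisfied · (6,4)Q 0/4 not · (6,5)P 2/3 satisfied · (6,6)P 2/4 satisfied · (6,7)Q 1/3 satisfied
Row 7: (7,1)Q 1/2 satisfied · (7,2)Q 2/3 satisfied · (7,3)P 2/3 satisfied · (7,4)P 1/2 satisfied · (7,6)P 2/2 satisfied · (7,7)P 1/2 satisfied
Unsatisfied: (6,4) — 1 in total.

1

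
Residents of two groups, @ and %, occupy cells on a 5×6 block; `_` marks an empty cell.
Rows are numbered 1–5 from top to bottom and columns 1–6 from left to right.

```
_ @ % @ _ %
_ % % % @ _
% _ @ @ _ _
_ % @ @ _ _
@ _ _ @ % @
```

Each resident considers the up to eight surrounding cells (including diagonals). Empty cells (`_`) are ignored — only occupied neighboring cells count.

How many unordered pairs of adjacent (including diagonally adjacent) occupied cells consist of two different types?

19

Scan each occupied cell's neighbors to the right and below (and the two forward diagonals) so each pair is counted once.
From row 1: 7 unlike of 11 pairs (running 7/11).
From row 2: 6 unlike of 10 pairs (running 13/21).
From row 3: 1 unlike of 7 pairs (running 14/28).
From row 4: 3 unlike of 6 pairs (running 17/34).
From row 5: 2 unlike of 2 pairs (running 19/36).
Total adjacent occupied pairs: 36; unlike-type pairs: 19.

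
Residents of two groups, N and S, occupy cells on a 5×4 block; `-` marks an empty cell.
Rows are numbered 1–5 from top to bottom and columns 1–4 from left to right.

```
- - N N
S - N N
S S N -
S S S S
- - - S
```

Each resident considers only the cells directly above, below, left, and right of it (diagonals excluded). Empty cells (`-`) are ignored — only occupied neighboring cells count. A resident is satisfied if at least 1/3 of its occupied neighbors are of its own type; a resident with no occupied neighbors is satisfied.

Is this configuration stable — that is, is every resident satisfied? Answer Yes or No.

Yes

(1,3)N 2/2 satisfied
(1,4)N 2/2 satisfied
(2,1)S 1/1 satisfied
(2,3)N 3/3 satisfied
(2,4)N 2/2 satisfied
(3,1)S 3/3 satisfied
(3,2)S 2/3 satisfied
(3,3)N 1/3 satisfied
(4,1)S 2/2 satisfied
(4,2)S 3/3 satisfied
(4,3)S 2/3 satisfied
(4,4)S 2/2 satisfied
(5,4)S 1/1 satisfied
All meet the threshold, so the configuration is stable.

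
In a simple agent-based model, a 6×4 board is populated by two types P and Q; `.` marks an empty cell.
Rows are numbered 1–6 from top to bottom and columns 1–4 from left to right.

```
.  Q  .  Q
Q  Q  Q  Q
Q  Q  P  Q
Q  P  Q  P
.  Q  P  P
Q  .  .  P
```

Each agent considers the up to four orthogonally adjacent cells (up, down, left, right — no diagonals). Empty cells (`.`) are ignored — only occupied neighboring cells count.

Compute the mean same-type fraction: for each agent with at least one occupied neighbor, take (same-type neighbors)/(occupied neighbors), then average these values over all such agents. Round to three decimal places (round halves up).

(1,2)Q 1/1
(1,4)Q 1/1
(2,1)Q 2/2
(2,2)Q 4/4
(2,3)Q 2/3
(2,4)Q 3/3
(3,1)Q 3/3
(3,2)Q 2/4
(3,3)P 0/4
(3,4)Q 1/3
(4,1)Q 1/2
(4,2)P 0/4
(4,3)Q 0/4
(4,4)P 1/3
(5,2)Q 0/2
(5,3)P 1/3
(5,4)P 3/3
(6,1)Q — no occupied neighbors
(6,4)P 1/1
Sum over 18 agents: 1/1 + 1/1 + 2/2 + 4/4 + 2/3 + 3/3 + 3/3 + 2/4 + 0/4 + 1/3 + 1/2 + 0/4 + 0/4 + 1/3 + 0/2 + 1/3 + 3/3 + 1/1 = 32/3; mean = 32/3 ÷ 18 = 16/27 = 0.592592… → 0.593.

0.593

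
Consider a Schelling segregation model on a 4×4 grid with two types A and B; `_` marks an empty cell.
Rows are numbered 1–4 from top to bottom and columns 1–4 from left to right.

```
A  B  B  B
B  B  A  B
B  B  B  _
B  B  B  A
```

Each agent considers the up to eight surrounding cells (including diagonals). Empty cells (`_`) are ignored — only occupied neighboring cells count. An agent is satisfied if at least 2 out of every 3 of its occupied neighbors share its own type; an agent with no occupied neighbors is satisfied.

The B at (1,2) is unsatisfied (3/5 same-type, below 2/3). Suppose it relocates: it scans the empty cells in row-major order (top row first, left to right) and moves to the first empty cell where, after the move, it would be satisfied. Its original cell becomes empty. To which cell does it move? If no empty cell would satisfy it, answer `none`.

none

Vacating (1,2). Empty cells in order:
  (3,4): 3/5 same-type → still unsatisfied.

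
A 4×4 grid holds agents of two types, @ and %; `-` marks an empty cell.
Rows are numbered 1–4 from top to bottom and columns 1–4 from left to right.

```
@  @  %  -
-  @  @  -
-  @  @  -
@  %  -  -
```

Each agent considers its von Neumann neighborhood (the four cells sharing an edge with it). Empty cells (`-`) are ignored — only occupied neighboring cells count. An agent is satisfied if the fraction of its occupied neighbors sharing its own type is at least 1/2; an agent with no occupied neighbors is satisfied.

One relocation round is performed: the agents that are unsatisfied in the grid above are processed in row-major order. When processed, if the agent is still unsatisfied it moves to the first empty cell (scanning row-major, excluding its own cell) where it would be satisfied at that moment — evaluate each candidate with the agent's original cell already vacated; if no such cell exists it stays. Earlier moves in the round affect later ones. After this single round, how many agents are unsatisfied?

0

Initially unsatisfied (in order): (1,3), (4,1), (4,2).
  (1,3) → (1,4).
  (4,1) → (1,3).
  (4,2) → (2,4).
Resulting grid:
@ @ @ %
- @ @ %
- @ @ -
- - - -
All satisfied now.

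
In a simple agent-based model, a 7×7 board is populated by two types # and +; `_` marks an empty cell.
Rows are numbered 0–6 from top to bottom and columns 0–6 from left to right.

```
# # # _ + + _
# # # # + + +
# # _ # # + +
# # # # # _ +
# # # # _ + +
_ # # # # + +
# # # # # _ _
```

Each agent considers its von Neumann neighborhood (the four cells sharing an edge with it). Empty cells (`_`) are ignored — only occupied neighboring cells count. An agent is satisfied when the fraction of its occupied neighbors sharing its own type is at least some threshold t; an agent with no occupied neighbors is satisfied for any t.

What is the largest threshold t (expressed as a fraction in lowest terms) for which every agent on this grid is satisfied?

(0,0)# 2/2
(0,1)# 3/3
(0,2)# 2/2
(0,4)+ 2/2
(0,5)+ 2/2
(1,0)# 3/3
(1,1)# 4/4
(1,2)# 3/3
(1,3)# 2/3
(1,4)+ 2/4
(1,5)+ 4/4
(1,6)+ 2/2
(2,0)# 3/3
(2,1)# 3/3
(2,3)# 3/3
(2,4)# 2/4
(2,5)+ 2/3
(2,6)+ 3/3
(3,0)# 3/3
(3,1)# 4/4
(3,2)# 3/3
(3,3)# 4/4
(3,4)# 2/2
(3,6)+ 2/2
(4,0)# 2/2
(4,1)# 4/4
(4,2)# 4/4
(4,3)# 3/3
(4,5)+ 2/2
(4,6)+ 3/3
(5,1)# 3/3
(5,2)# 4/4
(5,3)# 4/4
(5,4)# 2/3
(5,5)+ 2/3
(5,6)+ 2/2
(6,0)# 1/1
(6,1)# 3/3
(6,2)# 3/3
(6,3)# 3/3
(6,4)# 2/2
The smallest same-type fraction is 2/4 at (1,4), which reduces to 1/2. Any threshold above that leaves this agent unsatisfied.

1/2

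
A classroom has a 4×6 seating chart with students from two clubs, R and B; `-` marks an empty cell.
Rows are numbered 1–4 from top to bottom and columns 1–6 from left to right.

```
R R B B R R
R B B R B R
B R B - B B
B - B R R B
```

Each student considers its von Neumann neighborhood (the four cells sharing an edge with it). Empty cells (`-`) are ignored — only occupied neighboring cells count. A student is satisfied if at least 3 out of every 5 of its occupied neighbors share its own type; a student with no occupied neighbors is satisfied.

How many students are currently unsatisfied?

Row 1: (1,1)R 2/2 satisfied · (1,2)R 1/3 not · (1,3)B 2/3 satisfied · (1,4)B 1/3 not · (1,5)R 1/3 not · (1,6)R 2/2 satisfied
Row 2: (2,1)R 1/3 not · (2,2)B 1/4 not · (2,3)B 3/4 satisfied · (2,4)R 0/3 not · (2,5)B 1/4 not · (2,6)R 1/3 not
Row 3: (3,1)B 1/3 not · (3,2)R 0/3 not · (3,3)B 2/3 satisfied · (3,5)B 2/3 satisfied · (3,6)B 2/3 satisfied
Row 4: (4,1)B 1/1 satisfied · (4,3)B 1/2 not · (4,4)R 1/2 not · (4,5)R 1/3 not · (4,6)B 1/2 not
Unsatisfied: (1,2), (1,4), (1,5), (2,1), (2,2), (2,4), (2,5), (2,6), (3,1), (3,2), (4,3), (4,4), (4,5), (4,6) — 14 in total.

14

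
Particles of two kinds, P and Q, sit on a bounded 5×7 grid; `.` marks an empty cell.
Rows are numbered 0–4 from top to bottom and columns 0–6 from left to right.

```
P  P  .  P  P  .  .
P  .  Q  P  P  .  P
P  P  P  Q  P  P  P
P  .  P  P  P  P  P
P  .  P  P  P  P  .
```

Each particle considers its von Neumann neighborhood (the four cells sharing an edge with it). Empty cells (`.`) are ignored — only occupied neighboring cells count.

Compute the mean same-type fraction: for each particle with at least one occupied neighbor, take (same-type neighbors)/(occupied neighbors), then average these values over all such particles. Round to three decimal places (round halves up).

0.870

(0,0)P 2/2
(0,1)P 1/1
(0,3)P 2/2
(0,4)P 2/2
(1,0)P 2/2
(1,2)Q 0/2
(1,3)P 2/4
(1,4)P 3/3
(1,6)P 1/1
(2,0)P 3/3
(2,1)P 2/2
(2,2)P 2/4
(2,3)Q 0/4
(2,4)P 3/4
(2,5)P 3/3
(2,6)P 3/3
(3,0)P 2/2
(3,2)P 3/3
(3,3)P 3/4
(3,4)P 4/4
(3,5)P 4/4
(3,6)P 2/2
(4,0)P 1/1
(4,2)P 2/2
(4,3)P 3/3
(4,4)P 3/3
(4,5)P 2/2
Sum over 27 particles: 2/2 + 1/1 + 2/2 + 2/2 + 2/2 + 0/2 + 2/4 + 3/3 + 1/1 + 3/3 + 2/2 + 2/4 + 0/4 + 3/4 + 3/3 + 3/3 + 2/2 + 3/3 + 3/4 + 4/4 + 4/4 + 2/2 + 1/1 + 2/2 + 3/3 + 3/3 + 2/2 = 47/2; mean = 47/2 ÷ 27 = 47/54 = 0.870370… → 0.870.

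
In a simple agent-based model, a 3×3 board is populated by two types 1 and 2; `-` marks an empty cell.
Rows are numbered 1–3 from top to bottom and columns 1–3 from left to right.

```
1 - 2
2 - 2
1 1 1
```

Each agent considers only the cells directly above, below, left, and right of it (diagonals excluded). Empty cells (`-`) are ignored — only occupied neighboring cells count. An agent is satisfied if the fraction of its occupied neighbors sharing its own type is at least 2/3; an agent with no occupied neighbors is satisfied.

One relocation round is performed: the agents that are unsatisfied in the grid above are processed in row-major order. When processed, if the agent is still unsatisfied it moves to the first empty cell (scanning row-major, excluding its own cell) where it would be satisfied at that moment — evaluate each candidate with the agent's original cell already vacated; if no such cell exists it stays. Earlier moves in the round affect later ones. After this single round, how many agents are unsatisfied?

Initially unsatisfied (in order): (1,1), (2,1), (2,3), (3,1), (3,3).
  (1,1): no empty cell satisfies it; stays.
  (2,1): no empty cell satisfies it; stays.
  (2,3): no empty cell satisfies it; stays.
  (3,1): no empty cell satisfies it; stays.
  (3,3): no empty cell satisfies it; stays.
Resulting grid:
1 - 2
2 - 2
1 1 1
Unsatisfied now: (1,1), (2,1), (2,3), (3,1), (3,3).

5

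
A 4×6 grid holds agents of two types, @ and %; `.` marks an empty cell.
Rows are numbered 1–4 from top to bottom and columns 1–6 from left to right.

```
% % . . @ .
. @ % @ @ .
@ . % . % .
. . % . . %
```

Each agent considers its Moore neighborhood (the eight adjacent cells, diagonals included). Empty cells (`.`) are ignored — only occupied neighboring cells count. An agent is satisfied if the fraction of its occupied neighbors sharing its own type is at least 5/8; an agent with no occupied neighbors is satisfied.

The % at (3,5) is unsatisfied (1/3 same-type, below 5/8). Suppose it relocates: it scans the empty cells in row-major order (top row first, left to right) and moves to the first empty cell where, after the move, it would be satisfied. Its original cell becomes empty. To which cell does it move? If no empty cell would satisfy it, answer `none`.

Vacating (3,5). Empty cells in order:
  (1,3): 2/4 same-type → still unsatisfied.
  (1,4): 1/4 same-type → still unsatisfied.
  (1,6): 0/2 same-type → still unsatisfied.
  (2,1): 2/4 same-type → still unsatisfied.
  (2,6): 0/2 same-type → still unsatisfied.
  (3,2): 3/5 same-type → still unsatisfied.
  (3,4): 3/5 same-type → still unsatisfied.
  (3,6): 1/2 same-type → still unsatisfied.
  (4,1): 0/1 same-type → still unsatisfied.
  (4,2): 2/3 same-type → satisfied — stop here.

(4,2)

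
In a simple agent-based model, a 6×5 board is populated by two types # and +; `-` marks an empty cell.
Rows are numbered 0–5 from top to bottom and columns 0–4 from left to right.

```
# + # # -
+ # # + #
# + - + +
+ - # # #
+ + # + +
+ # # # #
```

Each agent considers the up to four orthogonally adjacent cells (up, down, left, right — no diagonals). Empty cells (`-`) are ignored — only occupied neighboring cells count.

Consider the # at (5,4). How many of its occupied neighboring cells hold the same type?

Occupied neighbors of (5,4): (4,4)=+, (5,3)=#.
Same type (#): 1 of 2.

1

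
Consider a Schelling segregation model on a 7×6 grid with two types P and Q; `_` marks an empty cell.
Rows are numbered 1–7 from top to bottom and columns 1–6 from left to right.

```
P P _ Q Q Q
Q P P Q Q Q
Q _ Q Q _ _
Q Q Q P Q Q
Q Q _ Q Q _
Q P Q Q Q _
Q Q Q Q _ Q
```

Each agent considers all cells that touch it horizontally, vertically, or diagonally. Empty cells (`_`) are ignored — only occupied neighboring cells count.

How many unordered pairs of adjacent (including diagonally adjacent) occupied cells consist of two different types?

Scan each occupied cell's neighbors to the right and below (and the two forward diagonals) so each pair is counted once.
Row 1: P(1,1)–P(1,2)= P(1,1)–Q(2,1)≠ P(1,1)–P(2,2)= P(1,2)–P(2,2)= P(1,2)–P(2,3)= P(1,2)–Q(2,1)≠ Q(1,4)–Q(1,5)= Q(1,4)–Q(2,4)= Q(1,4)–Q(2,5)= Q(1,4)–P(2,3)≠ Q(1,5)–Q(1,6)= Q(1,5)–Q(2,5)= Q(1,5)–Q(2,6)= Q(1,5)–Q(2,4)= Q(1,6)–Q(2,6)= Q(1,6)–Q(2,5)=  → 3/16 unlike.
Row 2: Q(2,1)–P(2,2)≠ Q(2,1)–Q(3,1)= P(2,2)–P(2,3)= P(2,2)–Q(3,3)≠ P(2,2)–Q(3,1)≠ P(2,3)–Q(2,4)≠ P(2,3)–Q(3,3)≠ P(2,3)–Q(3,4)≠ Q(2,4)–Q(2,5)= Q(2,4)–Q(3,4)= Q(2,4)–Q(3,3)= Q(2,5)–Q(2,6)= Q(2,5)–Q(3,4)=  → 6/13 unlike.
Row 3: Q(3,1)–Q(4,1)= Q(3,1)–Q(4,2)= Q(3,3)–Q(3,4)= Q(3,3)–Q(4,3)= Q(3,3)–P(4,4)≠ Q(3,3)–Q(4,2)= Q(3,4)–P(4,4)≠ Q(3,4)–Q(4,5)= Q(3,4)–Q(4,3)=  → 2/9 unlike.
Row 4: Q(4,1)–Q(4,2)= Q(4,1)–Q(5,1)= Q(4,1)–Q(5,2)= Q(4,2)–Q(4,3)= Q(4,2)–Q(5,2)= Q(4,2)–Q(5,1)= Q(4,3)–P(4,4)≠ Q(4,3)–Q(5,4)= Q(4,3)–Q(5,2)= P(4,4)–Q(4,5)≠ P(4,4)–Q(5,4)≠ P(4,4)–Q(5,5)≠ Q(4,5)–Q(4,6)= Q(4,5)–Q(5,5)= Q(4,5)–Q(5,4)= Q(4,6)–Q(5,5)=  → 4/16 unlike.
Row 5: Q(5,1)–Q(5,2)= Q(5,1)–Q(6,1)= Q(5,1)–P(6,2)≠ Q(5,2)–P(6,2)≠ Q(5,2)–Q(6,3)= Q(5,2)–Q(6,1)= Q(5,4)–Q(5,5)= Q(5,4)–Q(6,4)= Q(5,4)–Q(6,5)= Q(5,4)–Q(6,3)= Q(5,5)–Q(6,5)= Q(5,5)–Q(6,4)=  → 2/12 unlike.
Row 6: Q(6,1)–P(6,2)≠ Q(6,1)–Q(7,1)= Q(6,1)–Q(7,2)= P(6,2)–Q(6,3)≠ P(6,2)–Q(7,2)≠ P(6,2)–Q(7,3)≠ P(6,2)–Q(7,1)≠ Q(6,3)–Q(6,4)= Q(6,3)–Q(7,3)= Q(6,3)–Q(7,4)= Q(6,3)–Q(7,2)= Q(6,4)–Q(6,5)= Q(6,4)–Q(7,4)= Q(6,4)–Q(7,3)= Q(6,5)–Q(7,6)= Q(6,5)–Q(7,4)=  → 5/16 unlike.
Row 7: Q(7,1)–Q(7,2)= Q(7,2)–Q(7,3)= Q(7,3)–Q(7,4)=  → 0/3 unlike.
Total adjacent occupied pairs: 85; unlike-type pairs: 22.

22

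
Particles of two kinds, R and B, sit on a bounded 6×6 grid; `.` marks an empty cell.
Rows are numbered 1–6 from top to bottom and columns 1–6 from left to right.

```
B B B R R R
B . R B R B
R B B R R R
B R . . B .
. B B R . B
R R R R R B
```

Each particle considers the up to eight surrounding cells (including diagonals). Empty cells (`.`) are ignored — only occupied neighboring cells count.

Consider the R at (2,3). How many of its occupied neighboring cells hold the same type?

2

Occupied neighbors of (2,3): (1,2)=B, (1,3)=B, (1,4)=R, (2,4)=B, (3,2)=B, (3,3)=B, (3,4)=R.
Same type (R): 2 of 7.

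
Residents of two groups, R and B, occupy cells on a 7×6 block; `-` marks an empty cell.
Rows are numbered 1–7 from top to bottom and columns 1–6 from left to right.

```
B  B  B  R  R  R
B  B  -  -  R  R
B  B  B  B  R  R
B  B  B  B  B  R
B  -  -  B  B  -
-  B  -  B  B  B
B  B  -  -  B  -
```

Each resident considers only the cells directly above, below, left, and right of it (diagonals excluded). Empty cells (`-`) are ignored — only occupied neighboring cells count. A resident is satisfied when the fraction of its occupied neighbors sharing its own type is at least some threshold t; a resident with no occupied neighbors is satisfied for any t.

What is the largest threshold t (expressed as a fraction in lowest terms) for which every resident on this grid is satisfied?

1/2

Row 1: (1,1)B 2/2 · (1,2)B 3/3 · (1,3)B 1/2 · (1,4)R 1/2 · (1,5)R 3/3 · (1,6)R 2/2
Row 2: (2,1)B 3/3 · (2,2)B 3/3 · (2,5)R 3/3 · (2,6)R 3/3
Row 3: (3,1)B 3/3 · (3,2)B 4/4 · (3,3)B 3/3 · (3,4)B 2/3 · (3,5)R 2/4 · (3,6)R 3/3
Row 4: (4,1)B 3/3 · (4,2)B 3/3 · (4,3)B 3/3 · (4,4)B 4/4 · (4,5)B 2/4 · (4,6)R 1/2
Row 5: (5,1)B 1/1 · (5,4)B 3/3 · (5,5)B 3/3
Row 6: (6,2)B 1/1 · (6,4)B 2/2 · (6,5)B 4/4 · (6,6)B 1/1
Row 7: (7,1)B 1/1 · (7,2)B 2/2 · (7,5)B 1/1
The smallest same-type fraction is 1/2 at (1,3), which reduces to 1/2. Any threshold above that leaves this resident unsatisfied.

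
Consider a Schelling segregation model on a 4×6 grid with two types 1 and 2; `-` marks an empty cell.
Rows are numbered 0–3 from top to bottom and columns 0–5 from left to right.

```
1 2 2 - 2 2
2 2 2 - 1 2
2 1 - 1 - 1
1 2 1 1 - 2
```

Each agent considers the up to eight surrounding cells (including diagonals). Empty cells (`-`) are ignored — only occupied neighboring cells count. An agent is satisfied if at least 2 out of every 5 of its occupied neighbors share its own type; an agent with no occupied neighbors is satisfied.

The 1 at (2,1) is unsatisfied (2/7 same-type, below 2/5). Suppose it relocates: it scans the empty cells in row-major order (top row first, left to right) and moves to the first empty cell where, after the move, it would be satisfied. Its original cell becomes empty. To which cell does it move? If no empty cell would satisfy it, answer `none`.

Vacating (2,1). Empty cells in order:
  (0,3): 1/4 same-type → still unsatisfied.
  (1,3): 2/5 same-type → satisfied — stop here.

(1,3)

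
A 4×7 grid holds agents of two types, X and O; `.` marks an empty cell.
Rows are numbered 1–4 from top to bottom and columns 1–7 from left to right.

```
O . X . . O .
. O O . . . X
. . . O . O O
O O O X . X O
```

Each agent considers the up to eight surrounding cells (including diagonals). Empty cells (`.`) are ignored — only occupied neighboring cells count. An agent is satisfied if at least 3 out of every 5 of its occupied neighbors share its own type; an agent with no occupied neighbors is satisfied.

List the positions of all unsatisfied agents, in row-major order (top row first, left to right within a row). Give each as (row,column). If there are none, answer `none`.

(1,3), (1,6), (2,7), (3,6), (3,7), (4,4), (4,6)

(1,1)O 1/1 ✓
(1,3)X 0/2 ✗
(1,6)O 0/1 ✗
(2,2)O 2/3 ✓
(2,3)O 2/3 ✓
(2,7)X 0/3 ✗
(3,4)O 2/3 ✓
(3,6)O 2/4 ✗
(3,7)O 2/4 ✗
(4,1)O 1/1 ✓
(4,2)O 2/2 ✓
(4,3)O 2/3 ✓
(4,4)X 0/2 ✗
(4,6)X 0/3 ✗
(4,7)O 2/3 ✓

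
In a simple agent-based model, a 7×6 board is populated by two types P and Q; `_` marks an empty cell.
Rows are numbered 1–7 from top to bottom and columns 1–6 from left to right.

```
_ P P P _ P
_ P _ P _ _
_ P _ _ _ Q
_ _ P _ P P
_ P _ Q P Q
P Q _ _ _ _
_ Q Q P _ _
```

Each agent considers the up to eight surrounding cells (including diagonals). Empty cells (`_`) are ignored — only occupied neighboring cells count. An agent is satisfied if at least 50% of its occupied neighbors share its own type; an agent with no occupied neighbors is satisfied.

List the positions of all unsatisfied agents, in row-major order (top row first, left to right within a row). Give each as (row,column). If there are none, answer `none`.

(3,6), (4,5), (5,4), (5,6), (6,1), (7,4)

(1,2)P 2/2 satisfied
(1,3)P 4/4 satisfied
(1,4)P 2/2 satisfied
(1,6)P 0/0 satisfied
(2,2)P 3/3 satisfied
(2,4)P 2/2 satisfied
(3,2)P 2/2 satisfied
(3,6)Q 0/2 not
(4,3)P 2/3 satisfied
(4,5)P 2/5 not
(4,6)P 2/4 satisfied
(5,2)P 2/3 satisfied
(5,4)Q 0/3 not
(5,5)P 2/4 satisfied
(5,6)Q 0/3 not
(6,1)P 1/3 not
(6,2)Q 2/4 satisfied
(7,2)Q 2/3 satisfied
(7,3)Q 2/3 satisfied
(7,4)P 0/1 not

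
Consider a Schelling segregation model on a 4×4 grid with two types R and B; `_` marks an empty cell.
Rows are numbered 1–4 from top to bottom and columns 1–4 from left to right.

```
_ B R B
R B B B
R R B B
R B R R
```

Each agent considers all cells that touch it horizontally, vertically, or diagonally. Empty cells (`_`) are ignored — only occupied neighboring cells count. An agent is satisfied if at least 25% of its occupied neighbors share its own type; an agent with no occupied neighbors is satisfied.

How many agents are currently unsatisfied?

Row 1: (1,2)B 2/4 satisfied · (1,3)R 0/5 not · (1,4)B 2/3 satisfied
Row 2: (2,1)R 2/4 satisfied · (2,2)B 3/7 satisfied · (2,3)B 6/8 satisfied · (2,4)B 4/5 satisfied
Row 3: (3,1)R 3/5 satisfied · (3,2)R 4/8 satisfied · (3,3)B 5/8 satisfied · (3,4)B 3/5 satisfied
Row 4: (4,1)R 2/3 satisfied · (4,2)B 1/5 not · (4,3)R 2/5 satisfied · (4,4)R 1/3 satisfied
Unsatisfied: (1,3), (4,2) — 2 in total.

2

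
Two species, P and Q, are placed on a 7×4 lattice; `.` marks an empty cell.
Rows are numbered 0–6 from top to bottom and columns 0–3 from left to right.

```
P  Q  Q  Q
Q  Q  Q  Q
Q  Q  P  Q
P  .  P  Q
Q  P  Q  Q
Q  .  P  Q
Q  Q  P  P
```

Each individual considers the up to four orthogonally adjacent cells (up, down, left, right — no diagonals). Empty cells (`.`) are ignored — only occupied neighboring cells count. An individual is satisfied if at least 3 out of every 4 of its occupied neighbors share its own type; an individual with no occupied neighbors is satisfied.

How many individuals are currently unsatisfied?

18

Row 0: (0,0)P 0/2 not · (0,1)Q 2/3 not · (0,2)Q 3/3 satisfied · (0,3)Q 2/2 satisfied
Row 1: (1,0)Q 2/3 not · (1,1)Q 4/4 satisfied · (1,2)Q 3/4 satisfied · (1,3)Q 3/3 satisfied
Row 2: (2,0)Q 2/3 not · (2,1)Q 2/3 not · (2,2)P 1/4 not · (2,3)Q 2/3 not
Row 3: (3,0)P 0/2 not · (3,2)P 1/3 not · (3,3)Q 2/3 not
Row 4: (4,0)Q 1/3 not · (4,1)P 0/2 not · (4,2)Q 1/4 not · (4,3)Q 3/3 satisfied
Row 5: (5,0)Q 2/2 satisfied · (5,2)P 1/3 not · (5,3)Q 1/3 not
Row 6: (6,0)Q 2/2 satisfied · (6,1)Q 1/2 not · (6,2)P 2/3 not · (6,3)P 1/2 not
Unsatisfied: (0,0), (0,1), (1,0), (2,0), (2,1), (2,2), (2,3), (3,0), (3,2), (3,3), (4,0), (4,1), (4,2), (5,2), (5,3), (6,1), (6,2), (6,3) — 18 in total.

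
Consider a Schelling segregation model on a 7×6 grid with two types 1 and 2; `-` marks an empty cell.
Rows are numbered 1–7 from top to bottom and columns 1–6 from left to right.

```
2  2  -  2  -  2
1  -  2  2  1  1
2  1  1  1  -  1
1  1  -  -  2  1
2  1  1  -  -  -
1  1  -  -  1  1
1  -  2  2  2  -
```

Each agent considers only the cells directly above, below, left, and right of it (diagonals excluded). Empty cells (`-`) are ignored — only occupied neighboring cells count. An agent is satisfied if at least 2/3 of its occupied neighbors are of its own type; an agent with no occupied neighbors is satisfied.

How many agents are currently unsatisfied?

Row 1: (1,1)2 1/2 unhappy · (1,2)2 1/1 ok · (1,4)2 1/1 ok · (1,6)2 0/1 unhappy
Row 2: (2,1)1 0/2 unhappy · (2,3)2 1/2 unhappy · (2,4)2 2/4 unhappy · (2,5)1 1/2 unhappy · (2,6)1 2/3 ok
Row 3: (3,1)2 0/3 unhappy · (3,2)1 2/3 ok · (3,3)1 2/3 ok · (3,4)1 1/2 unhappy · (3,6)1 2/2 ok
Row 4: (4,1)1 1/3 unhappy · (4,2)1 3/3 ok · (4,5)2 0/1 unhappy · (4,6)1 1/2 unhappy
Row 5: (5,1)2 0/3 unhappy · (5,2)1 3/4 ok · (5,3)1 1/1 ok
Row 6: (6,1)1 2/3 ok · (6,2)1 2/2 ok · (6,5)1 1/2 unhappy · (6,6)1 1/1 ok
Row 7: (7,1)1 1/1 ok · (7,3)2 1/1 ok · (7,4)2 2/2 ok · (7,5)2 1/2 unhappy
Unsatisfied: (1,1), (1,6), (2,1), (2,3), (2,4), (2,5), (3,1), (3,4), (4,1), (4,5), (4,6), (5,1), (6,5), (7,5) — 14 in total.

14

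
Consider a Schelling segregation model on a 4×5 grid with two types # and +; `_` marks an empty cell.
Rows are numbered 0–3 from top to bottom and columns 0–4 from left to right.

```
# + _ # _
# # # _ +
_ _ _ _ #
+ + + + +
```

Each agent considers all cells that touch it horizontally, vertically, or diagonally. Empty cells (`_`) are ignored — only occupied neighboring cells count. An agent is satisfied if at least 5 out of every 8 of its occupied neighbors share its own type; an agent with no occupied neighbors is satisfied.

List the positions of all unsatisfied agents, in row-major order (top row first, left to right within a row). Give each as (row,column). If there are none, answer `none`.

(0,1), (0,3), (1,4), (2,4), (3,4)

Row 0: (0,0)# 2/3 ok · (0,1)+ 0/4 unhappy · (0,3)# 1/2 unhappy
Row 1: (1,0)# 2/3 ok · (1,1)# 3/4 ok · (1,2)# 2/3 ok · (1,4)+ 0/2 unhappy
Row 2: (2,4)# 0/3 unhappy
Row 3: (3,0)+ 1/1 ok · (3,1)+ 2/2 ok · (3,2)+ 2/2 ok · (3,3)+ 2/3 ok · (3,4)+ 1/2 unhappy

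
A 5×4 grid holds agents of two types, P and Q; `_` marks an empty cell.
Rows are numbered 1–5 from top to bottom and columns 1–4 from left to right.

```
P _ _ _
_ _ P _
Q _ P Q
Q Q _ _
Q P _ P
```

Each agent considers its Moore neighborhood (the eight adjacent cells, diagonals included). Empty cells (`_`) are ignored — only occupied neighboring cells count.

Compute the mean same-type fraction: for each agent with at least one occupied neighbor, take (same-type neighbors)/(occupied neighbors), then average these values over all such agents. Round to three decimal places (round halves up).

(1,1)P — no occupied neighbors
(2,3)P 1/2
(3,1)Q 2/2
(3,3)P 1/3
(3,4)Q 0/2
(4,1)Q 3/4
(4,2)Q 3/5
(5,1)Q 2/3
(5,2)P 0/3
(5,4)P — no occupied neighbors
Sum over 8 agents: 1/2 + 2/2 + 1/3 + 0/2 + 3/4 + 3/5 + 2/3 + 0/3 = 77/20; mean = 77/20 ÷ 8 = 77/160 = 0.48125 → 0.481.

0.481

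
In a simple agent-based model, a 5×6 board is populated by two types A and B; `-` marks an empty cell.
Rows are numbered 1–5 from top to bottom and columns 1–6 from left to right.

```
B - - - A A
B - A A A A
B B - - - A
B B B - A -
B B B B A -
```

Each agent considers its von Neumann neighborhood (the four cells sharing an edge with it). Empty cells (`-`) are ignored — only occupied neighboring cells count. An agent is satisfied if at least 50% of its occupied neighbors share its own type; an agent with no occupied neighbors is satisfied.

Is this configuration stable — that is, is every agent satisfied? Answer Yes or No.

Row 1: (1,1)B 1/1 ok · (1,5)A 2/2 ok · (1,6)A 2/2 ok
Row 2: (2,1)B 2/2 ok · (2,3)A 1/1 ok · (2,4)A 2/2 ok · (2,5)A 3/3 ok · (2,6)A 3/3 ok
Row 3: (3,1)B 3/3 ok · (3,2)B 2/2 ok · (3,6)A 1/1 ok
Row 4: (4,1)B 3/3 ok · (4,2)B 4/4 ok · (4,3)B 2/2 ok · (4,5)A 1/1 ok
Row 5: (5,1)B 2/2 ok · (5,2)B 3/3 ok · (5,3)B 3/3 ok · (5,4)B 1/2 ok · (5,5)A 1/2 ok
All meet the threshold, so the configuration is stable.

Yes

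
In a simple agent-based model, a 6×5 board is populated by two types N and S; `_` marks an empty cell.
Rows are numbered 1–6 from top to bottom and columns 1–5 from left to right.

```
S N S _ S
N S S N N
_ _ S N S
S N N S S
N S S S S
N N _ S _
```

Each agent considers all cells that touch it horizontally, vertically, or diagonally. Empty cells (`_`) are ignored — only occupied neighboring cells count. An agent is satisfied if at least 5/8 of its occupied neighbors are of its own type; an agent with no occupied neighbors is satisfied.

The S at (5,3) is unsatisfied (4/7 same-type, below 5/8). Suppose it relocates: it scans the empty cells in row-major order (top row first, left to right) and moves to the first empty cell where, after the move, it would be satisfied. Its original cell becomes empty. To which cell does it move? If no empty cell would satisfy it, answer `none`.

Vacating (5,3). Empty cells in order:
  (1,4): 3/5 same-type → still unsatisfied.
  (3,1): 2/4 same-type → still unsatisfied.
  (3,2): 4/7 same-type → still unsatisfied.
  (6,3): 3/4 same-type → satisfied — stop here.

(6,3)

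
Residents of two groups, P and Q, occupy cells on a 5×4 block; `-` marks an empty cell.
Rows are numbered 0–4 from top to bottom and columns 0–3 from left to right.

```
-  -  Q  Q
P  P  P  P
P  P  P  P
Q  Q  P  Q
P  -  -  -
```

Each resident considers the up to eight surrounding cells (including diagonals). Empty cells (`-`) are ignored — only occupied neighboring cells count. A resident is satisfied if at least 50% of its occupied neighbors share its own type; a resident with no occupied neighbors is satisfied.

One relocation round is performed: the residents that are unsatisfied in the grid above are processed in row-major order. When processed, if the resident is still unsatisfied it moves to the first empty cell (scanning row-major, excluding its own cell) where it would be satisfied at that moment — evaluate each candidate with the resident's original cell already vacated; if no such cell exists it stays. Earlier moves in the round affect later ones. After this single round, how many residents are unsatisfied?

Initially unsatisfied (in order): (0,2), (0,3), (3,0), (3,1), (3,3), (4,0).
  (0,2) → (4,1).
  (0,3) → (4,2).
  (3,0) → (4,3).
  (3,1): no empty cell satisfies it; stays.
  (3,3): no empty cell satisfies it; stays.
  (4,0) → (0,0).
Resulting grid:
P - - -
P P P P
P P P P
- Q P Q
- Q Q Q
Unsatisfied now: (3,1), (3,2), (3,3).

3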